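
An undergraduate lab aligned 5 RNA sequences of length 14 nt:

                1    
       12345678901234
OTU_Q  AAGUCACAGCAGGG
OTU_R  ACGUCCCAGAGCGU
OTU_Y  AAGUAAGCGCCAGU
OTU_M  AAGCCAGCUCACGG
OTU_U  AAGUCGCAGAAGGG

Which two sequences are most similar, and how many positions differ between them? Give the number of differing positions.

2

Pairwise Hamming distances:
  OTU_Q vs OTU_R: 6
  OTU_Q vs OTU_Y: 6
  OTU_Q vs OTU_M: 5
  OTU_Q vs OTU_U: 2
  OTU_R vs OTU_Y: 8
  OTU_R vs OTU_M: 9
  OTU_R vs OTU_U: 5
  OTU_Y vs OTU_M: 6
  OTU_Y vs OTU_U: 8
  OTU_M vs OTU_U: 7
The smallest is 2, between OTU_Q and OTU_U.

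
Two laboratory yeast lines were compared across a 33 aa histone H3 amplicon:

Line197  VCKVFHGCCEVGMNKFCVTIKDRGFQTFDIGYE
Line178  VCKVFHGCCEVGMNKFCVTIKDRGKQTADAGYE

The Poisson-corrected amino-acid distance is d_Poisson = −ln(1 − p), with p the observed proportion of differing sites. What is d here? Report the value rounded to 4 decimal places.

0.0953

Mismatches occur at site 25 (F/K), site 28 (F/A), site 30 (I/A).
p = 3/33 = 0.090909.
d = −ln(1 − 0.090909) = −ln(0.909091) = 0.0953.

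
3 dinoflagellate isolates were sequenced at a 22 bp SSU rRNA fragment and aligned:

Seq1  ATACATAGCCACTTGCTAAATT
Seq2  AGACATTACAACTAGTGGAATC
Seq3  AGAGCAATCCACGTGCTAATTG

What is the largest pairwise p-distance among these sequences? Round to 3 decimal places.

0.591

Pairwise Hamming distances:
  Seq1 vs Seq2: 9
  Seq1 vs Seq3: 8
  Seq2 vs Seq3: 13
The largest is 13 mismatches, between Seq2 and Seq3; p = 13/22 = 0.591.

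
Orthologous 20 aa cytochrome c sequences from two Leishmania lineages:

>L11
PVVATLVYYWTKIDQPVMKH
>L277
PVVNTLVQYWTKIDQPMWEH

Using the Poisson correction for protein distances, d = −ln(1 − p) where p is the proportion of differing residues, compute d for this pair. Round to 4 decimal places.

0.2877

The sequences differ at positions 4 (A/N), 8 (Y/Q), 17 (V/M), 18 (M/W), 19 (K/E).
p = 5/20 = 0.250000.
d = −ln(1 − 0.250000) = −ln(0.750000) = 0.2877.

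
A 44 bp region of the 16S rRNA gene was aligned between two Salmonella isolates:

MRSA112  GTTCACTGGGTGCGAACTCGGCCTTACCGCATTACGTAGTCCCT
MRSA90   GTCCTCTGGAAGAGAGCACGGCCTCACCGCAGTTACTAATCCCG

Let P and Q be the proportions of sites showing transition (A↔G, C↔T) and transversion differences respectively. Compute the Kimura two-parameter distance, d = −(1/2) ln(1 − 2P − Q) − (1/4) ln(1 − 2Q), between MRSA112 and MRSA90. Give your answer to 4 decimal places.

Differing sites — 3:T/C (Ti); 5:A/T (Tv); 10:G/A (Ti); 11:T/A (Tv); 13:C/A (Tv); 16:A/G (Ti); 18:T/A (Tv); 25:T/C (Ti); 32:T/G (Tv); 34:A/T (Tv); 35:C/A (Tv); 36:G/C (Tv); 39:G/A (Ti); 44:T/G (Tv).
Of the 14 differences, 5 transitions and 9 transversions over 44 sites: P = 5/44 = 0.113636, Q = 9/44 = 0.204545.
d = −0.5·ln(0.568183) − 0.25·ln(0.590910) = −0.5·(-0.565312) − 0.25·(-0.526092) = 0.4142.

0.4142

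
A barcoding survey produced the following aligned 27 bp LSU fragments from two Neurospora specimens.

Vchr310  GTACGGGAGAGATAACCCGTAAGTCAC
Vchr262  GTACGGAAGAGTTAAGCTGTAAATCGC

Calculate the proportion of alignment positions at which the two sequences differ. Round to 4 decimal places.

0.2222

Mismatches occur at site 7 (G/A), site 12 (A/T), site 16 (C/G), site 18 (C/T), site 23 (G/A), site 26 (A/G).
There are 6 differences over 27 sites, so p = 6/27 = 0.2222.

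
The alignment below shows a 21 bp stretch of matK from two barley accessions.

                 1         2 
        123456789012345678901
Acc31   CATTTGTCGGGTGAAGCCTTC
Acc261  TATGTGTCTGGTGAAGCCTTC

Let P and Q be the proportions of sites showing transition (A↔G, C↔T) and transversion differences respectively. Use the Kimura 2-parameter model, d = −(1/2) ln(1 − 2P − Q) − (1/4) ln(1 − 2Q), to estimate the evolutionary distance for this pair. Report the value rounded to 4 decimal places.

0.1585

Mismatches occur at site 1 (C↔T, transition), site 4 (T↔G, transversion), site 9 (G↔T, transversion).
Of the 3 differences, 1 transition and 2 transversions over 21 sites: P = 1/21 = 0.047619, Q = 2/21 = 0.095238.
d = −0.5·ln(0.809524) − 0.25·ln(0.809524) = −0.5·(-0.211309) − 0.25·(-0.211309) = 0.1585.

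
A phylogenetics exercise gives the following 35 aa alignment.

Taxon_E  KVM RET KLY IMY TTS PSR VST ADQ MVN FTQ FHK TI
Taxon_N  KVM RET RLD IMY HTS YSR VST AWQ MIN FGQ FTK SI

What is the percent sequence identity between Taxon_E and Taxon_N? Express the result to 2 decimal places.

Mismatches occur at site 7 (K/R), site 9 (Y/D), site 13 (T/H), site 16 (P/Y), site 23 (D/W), site 26 (V/I), site 29 (T/G), site 32 (H/T), site 34 (T/S).
26 of the 35 sites match, so the percent identity is 26/35 × 100 = 74.29%.

74.29%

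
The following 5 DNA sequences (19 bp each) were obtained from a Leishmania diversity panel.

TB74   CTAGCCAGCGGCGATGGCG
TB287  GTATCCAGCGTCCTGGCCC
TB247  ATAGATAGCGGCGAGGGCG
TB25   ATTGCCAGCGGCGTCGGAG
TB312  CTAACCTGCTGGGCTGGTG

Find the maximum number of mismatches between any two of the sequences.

12

Pairwise Hamming distances:
  TB74 vs TB287: 8
  TB74 vs TB247: 4
  TB74 vs TB25: 5
  TB74 vs TB312: 6
  TB287 vs TB247: 9
  TB287 vs TB25: 9
  TB287 vs TB312: 12
  TB247 vs TB25: 6
  TB247 vs TB312: 10
  TB25 vs TB312: 9
The largest is 12, between TB287 and TB312.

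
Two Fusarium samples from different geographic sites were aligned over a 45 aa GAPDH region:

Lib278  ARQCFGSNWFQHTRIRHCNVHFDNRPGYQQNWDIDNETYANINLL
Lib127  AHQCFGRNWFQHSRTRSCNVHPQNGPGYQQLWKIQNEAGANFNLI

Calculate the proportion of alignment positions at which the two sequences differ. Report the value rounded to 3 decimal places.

The sequences differ at positions 2 (R/H), 7 (S/R), 13 (T/S), 15 (I/T), 17 (H/S), 22 (F/P), 23 (D/Q), 25 (R/G), 31 (N/L), 33 (D/K), 35 (D/Q), 38 (T/A), 39 (Y/G), 42 (I/F), 45 (L/I).
There are 15 differences over 45 sites, so p = 15/45 = 0.333.

0.333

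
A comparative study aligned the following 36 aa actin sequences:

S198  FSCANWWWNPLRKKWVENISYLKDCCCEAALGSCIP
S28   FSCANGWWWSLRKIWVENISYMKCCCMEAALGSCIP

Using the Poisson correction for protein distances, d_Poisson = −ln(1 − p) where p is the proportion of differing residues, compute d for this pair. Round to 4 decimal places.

0.2162

Mismatches occur at site 6 (W→G), site 9 (N→W), site 10 (P→S), site 14 (K→I), site 22 (L→M), site 24 (D→C), site 27 (C→M).
p = 7/36 = 0.194444.
d = −ln(1 − 0.194444) = −ln(0.805556) = 0.2162.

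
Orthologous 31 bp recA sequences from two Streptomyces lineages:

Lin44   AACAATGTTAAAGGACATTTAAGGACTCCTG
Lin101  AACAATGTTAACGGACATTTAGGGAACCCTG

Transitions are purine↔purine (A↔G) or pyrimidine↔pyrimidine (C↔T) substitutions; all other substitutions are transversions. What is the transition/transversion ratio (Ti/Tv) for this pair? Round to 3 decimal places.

Mismatches occur at site 12 (A/C, transversion), site 22 (A/G, transition), site 26 (C/A, transversion), site 27 (T/C, transition).
Of the 4 differences, 2 transitions and 2 transversions, so Ti/Tv = 2/2 = 1.000.

1.000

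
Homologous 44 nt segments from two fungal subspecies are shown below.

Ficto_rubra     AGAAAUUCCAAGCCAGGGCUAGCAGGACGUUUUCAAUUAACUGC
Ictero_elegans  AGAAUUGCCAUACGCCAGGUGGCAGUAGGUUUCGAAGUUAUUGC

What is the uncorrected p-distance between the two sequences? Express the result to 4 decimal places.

Mismatches occur at site 5 (A/U), site 7 (U/G), site 11 (A/U), site 12 (G/A), site 14 (C/G), site 15 (A/C), site 16 (G/C), site 17 (G/A), site 19 (C/G), site 21 (A/G), site 26 (G/U), site 28 (C/G), site 33 (U/C), site 34 (C/G), site 37 (U/G), site 39 (A/U), site 41 (C/U).
There are 17 differences over 44 sites, so p = 17/44 = 0.3864.

0.3864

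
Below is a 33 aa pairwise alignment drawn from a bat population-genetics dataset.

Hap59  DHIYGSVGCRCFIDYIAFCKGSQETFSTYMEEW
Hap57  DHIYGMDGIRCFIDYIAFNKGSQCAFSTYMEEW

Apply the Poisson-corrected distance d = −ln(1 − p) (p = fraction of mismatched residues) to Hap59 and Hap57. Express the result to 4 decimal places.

0.2007

Mismatches occur at site 6 (S↔M), site 7 (V↔D), site 9 (C↔I), site 19 (C↔N), site 24 (E↔C), site 25 (T↔A).
p = 6/33 = 0.181818.
d = −ln(1 − 0.181818) = −ln(0.818182) = 0.2007.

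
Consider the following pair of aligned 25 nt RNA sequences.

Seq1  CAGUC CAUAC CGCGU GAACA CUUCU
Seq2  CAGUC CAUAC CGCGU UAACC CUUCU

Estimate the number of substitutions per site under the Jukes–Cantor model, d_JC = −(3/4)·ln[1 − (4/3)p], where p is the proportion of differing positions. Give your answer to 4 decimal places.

0.0846

Differing sites — 16:G/U; 20:A/C.
p = 2/25 = 0.080000.
d = −0.75 · ln(1 − (4/3)·0.080000) = −0.75 · ln(0.893333) = −0.75 · (-0.112796) = 0.0846.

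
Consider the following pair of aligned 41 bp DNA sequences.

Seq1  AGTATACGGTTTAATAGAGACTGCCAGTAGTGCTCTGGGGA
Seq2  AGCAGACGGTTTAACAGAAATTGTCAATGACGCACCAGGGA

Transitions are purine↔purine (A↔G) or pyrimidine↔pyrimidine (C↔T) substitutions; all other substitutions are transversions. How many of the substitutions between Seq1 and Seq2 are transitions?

Mismatches occur at site 3 (T↔C, transition), site 5 (T↔G, transversion), site 15 (T↔C, transition), site 19 (G↔A, transition), site 21 (C↔T, transition), site 24 (C↔T, transition), site 27 (G↔A, transition), site 29 (A↔G, transition), site 30 (G↔A, transition), site 31 (T↔C, transition), site 34 (T↔A, transversion), site 36 (T↔C, transition), site 37 (G↔A, transition).
Of the 13 differences, 11 transitions and 2 transversions, so the answer is 11.

11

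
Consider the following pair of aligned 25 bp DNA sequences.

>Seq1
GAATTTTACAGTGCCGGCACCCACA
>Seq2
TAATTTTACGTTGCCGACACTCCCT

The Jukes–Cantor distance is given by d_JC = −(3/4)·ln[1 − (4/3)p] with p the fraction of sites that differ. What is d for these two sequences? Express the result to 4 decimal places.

0.3505

The sequences differ at positions 1 (G/T), 10 (A/G), 11 (G/T), 17 (G/A), 21 (C/T), 23 (A/C), 25 (A/T).
p = 7/25 = 0.280000.
d = −0.75 · ln(1 − (4/3)·0.280000) = −0.75 · ln(0.626667) = −0.75 · (-0.467340) = 0.3505.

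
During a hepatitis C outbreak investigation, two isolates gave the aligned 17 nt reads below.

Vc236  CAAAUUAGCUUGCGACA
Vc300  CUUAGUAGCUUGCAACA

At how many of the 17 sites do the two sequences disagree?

Differing sites — 2:A/U; 3:A/U; 5:U/G; 14:G/A.
That gives 4 mismatches out of 17 aligned sites, so the Hamming distance is 4.

4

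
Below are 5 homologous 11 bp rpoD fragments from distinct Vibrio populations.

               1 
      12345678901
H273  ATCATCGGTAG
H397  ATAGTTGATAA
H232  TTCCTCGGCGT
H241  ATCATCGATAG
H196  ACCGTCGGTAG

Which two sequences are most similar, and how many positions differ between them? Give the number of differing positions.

1

Pairwise Hamming distances:
  H273 vs H397: 5
  H273 vs H232: 5
  H273 vs H241: 1
  H273 vs H196: 2
  H397 vs H232: 8
  H397 vs H241: 4
  H397 vs H196: 5
  H232 vs H241: 6
  H232 vs H196: 6
  H241 vs H196: 3
The smallest is 1, between H273 and H241.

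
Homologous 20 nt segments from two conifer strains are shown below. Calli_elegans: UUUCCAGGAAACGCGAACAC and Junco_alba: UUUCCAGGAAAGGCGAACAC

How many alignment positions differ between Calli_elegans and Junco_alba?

Differing sites — 12:C/G.
That gives 1 mismatch out of 20 aligned sites, so the Hamming distance is 1.

1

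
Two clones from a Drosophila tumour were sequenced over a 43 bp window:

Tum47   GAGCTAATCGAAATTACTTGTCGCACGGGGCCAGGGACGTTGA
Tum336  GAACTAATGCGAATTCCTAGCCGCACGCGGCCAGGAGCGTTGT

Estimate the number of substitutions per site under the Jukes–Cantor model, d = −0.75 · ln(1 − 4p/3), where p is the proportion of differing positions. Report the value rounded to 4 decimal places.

Mismatches occur at site 3 (G→A), site 9 (C→G), site 10 (G→C), site 11 (A→G), site 16 (A→C), site 19 (T→A), site 21 (T→C), site 28 (G→C), site 36 (G→A), site 37 (A→G), site 43 (A→T).
p = 11/43 = 0.255814.
d = −0.75 · ln(1 − (4/3)·0.255814) = −0.75 · ln(0.658915) = −0.75 · (-0.417161) = 0.3129.

0.3129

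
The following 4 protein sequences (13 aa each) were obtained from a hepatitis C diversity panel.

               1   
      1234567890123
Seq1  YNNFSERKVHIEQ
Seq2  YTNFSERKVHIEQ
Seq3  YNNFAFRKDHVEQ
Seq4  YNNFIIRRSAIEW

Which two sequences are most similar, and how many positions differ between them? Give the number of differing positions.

Pairwise Hamming distances:
  Seq1 vs Seq2: 1
  Seq1 vs Seq3: 4
  Seq1 vs Seq4: 6
  Seq2 vs Seq3: 5
  Seq2 vs Seq4: 7
  Seq3 vs Seq4: 7
The smallest is 1, between Seq1 and Seq2.

1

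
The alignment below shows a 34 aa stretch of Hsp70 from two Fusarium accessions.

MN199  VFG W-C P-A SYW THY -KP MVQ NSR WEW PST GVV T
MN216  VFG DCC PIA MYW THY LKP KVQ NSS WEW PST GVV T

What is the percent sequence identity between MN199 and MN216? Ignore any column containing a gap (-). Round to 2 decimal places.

87.10%

Excluding the 3 gap columns leaves 31 comparable sites.
Differing sites — 4:W/D; 10:S/M; 19:M/K; 24:R/S.
27 of the 31 comparable sites match, so the percent identity is 27/31 × 100 = 87.10%.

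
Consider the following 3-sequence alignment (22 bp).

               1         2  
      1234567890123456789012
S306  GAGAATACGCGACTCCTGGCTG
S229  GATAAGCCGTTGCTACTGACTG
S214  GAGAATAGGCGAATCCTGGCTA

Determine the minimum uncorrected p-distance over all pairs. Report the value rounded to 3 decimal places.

Pairwise Hamming distances:
  S306 vs S229: 8
  S306 vs S214: 3
  S229 vs S214: 11
The smallest is 3 mismatches, between S306 and S214; p = 3/22 = 0.136.

0.136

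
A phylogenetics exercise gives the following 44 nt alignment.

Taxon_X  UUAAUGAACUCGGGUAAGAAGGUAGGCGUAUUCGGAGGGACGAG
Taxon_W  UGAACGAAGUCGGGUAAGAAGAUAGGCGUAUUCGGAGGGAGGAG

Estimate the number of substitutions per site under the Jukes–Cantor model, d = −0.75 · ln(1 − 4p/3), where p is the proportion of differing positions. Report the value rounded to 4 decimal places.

Differing sites — 2:U/G; 5:U/C; 9:C/G; 22:G/A; 41:C/G.
p = 5/44 = 0.113636.
d = −0.75 · ln(1 − (4/3)·0.113636) = −0.75 · ln(0.848485) = −0.75 · (-0.164303) = 0.1232.

0.1232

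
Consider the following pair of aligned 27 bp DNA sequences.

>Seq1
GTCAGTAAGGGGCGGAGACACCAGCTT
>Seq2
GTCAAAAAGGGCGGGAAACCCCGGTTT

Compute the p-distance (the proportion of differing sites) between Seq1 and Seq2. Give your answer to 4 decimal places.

Mismatches occur at site 5 (G↔A), site 6 (T↔A), site 12 (G↔C), site 13 (C↔G), site 17 (G↔A), site 20 (A↔C), site 23 (A↔G), site 25 (C↔T).
There are 8 differences over 27 sites, so p = 8/27 = 0.2963.

0.2963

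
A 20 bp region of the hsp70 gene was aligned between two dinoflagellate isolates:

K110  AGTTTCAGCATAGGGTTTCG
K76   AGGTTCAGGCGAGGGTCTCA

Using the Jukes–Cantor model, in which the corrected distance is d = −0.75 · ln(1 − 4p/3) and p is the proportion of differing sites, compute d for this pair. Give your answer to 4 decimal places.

Mismatches occur at site 3 (T→G), site 9 (C→G), site 10 (A→C), site 11 (T→G), site 17 (T→C), site 20 (G→A).
p = 6/20 = 0.300000.
d = −0.75 · ln(1 − (4/3)·0.300000) = −0.75 · ln(0.600000) = −0.75 · (-0.510826) = 0.3831.

0.3831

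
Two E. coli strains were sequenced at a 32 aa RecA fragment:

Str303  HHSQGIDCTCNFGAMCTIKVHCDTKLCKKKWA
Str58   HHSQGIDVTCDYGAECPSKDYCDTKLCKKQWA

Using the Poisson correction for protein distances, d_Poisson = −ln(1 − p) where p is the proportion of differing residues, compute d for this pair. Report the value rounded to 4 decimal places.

0.3302

Mismatches occur at site 8 (C→V), site 11 (N→D), site 12 (F→Y), site 15 (M→E), site 17 (T→P), site 18 (I→S), site 20 (V→D), site 21 (H→Y), site 30 (K→Q).
p = 9/32 = 0.281250.
d = −ln(1 − 0.281250) = −ln(0.718750) = 0.3302.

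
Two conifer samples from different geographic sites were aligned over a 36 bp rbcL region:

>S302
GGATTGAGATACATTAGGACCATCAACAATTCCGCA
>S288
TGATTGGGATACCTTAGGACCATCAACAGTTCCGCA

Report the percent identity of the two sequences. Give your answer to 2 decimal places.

Differing sites — 1:G/T; 7:A/G; 13:A/C; 29:A/G.
32 of the 36 sites match, so the percent identity is 32/36 × 100 = 88.89%.

88.89%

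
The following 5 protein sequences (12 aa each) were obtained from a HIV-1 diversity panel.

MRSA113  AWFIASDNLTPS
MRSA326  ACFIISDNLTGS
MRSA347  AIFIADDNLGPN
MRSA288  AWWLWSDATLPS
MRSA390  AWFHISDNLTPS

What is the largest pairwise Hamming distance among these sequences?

Pairwise Hamming distances:
  MRSA113 vs MRSA326: 3
  MRSA113 vs MRSA347: 4
  MRSA113 vs MRSA288: 6
  MRSA113 vs MRSA390: 2
  MRSA326 vs MRSA347: 6
  MRSA326 vs MRSA288: 8
  MRSA326 vs MRSA390: 3
  MRSA347 vs MRSA288: 9
  MRSA347 vs MRSA390: 6
  MRSA288 vs MRSA390: 6
The largest is 9, between MRSA347 and MRSA288.

9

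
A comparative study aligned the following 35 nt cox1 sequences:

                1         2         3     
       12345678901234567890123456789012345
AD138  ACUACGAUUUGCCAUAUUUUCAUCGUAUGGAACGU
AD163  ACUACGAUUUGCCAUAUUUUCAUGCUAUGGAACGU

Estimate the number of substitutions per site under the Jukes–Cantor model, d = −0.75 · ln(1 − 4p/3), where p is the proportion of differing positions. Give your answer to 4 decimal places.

0.0594

Differing sites — 24:C/G; 25:G/C.
p = 2/35 = 0.057143.
d = −0.75 · ln(1 − (4/3)·0.057143) = −0.75 · ln(0.923809) = −0.75 · (-0.079250) = 0.0594.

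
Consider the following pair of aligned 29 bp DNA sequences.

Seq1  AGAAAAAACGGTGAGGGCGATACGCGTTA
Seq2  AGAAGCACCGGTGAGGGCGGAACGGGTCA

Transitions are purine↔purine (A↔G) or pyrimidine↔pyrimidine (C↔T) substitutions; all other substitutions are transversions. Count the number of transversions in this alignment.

Differing sites — 5:A/G (Ti); 6:A/C (Tv); 8:A/C (Tv); 20:A/G (Ti); 21:T/A (Tv); 25:C/G (Tv); 28:T/C (Ti).
Of the 7 differences, 3 transitions and 4 transversions, so the answer is 4.

4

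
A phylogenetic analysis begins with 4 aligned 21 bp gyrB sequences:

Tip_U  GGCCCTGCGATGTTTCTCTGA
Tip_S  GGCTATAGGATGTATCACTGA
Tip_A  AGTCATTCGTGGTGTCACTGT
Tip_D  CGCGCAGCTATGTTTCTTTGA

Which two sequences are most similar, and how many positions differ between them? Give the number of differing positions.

5

Pairwise Hamming distances:
  Tip_U vs Tip_S: 6
  Tip_U vs Tip_A: 9
  Tip_U vs Tip_D: 5
  Tip_S vs Tip_A: 9
  Tip_S vs Tip_D: 10
  Tip_A vs Tip_D: 13
The smallest is 5, between Tip_U and Tip_D.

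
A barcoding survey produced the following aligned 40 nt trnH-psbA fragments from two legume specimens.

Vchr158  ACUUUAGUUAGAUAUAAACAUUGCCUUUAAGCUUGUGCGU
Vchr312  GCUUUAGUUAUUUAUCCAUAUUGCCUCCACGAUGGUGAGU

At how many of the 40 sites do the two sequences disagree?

Mismatches occur at site 1 (A↔G), site 11 (G↔U), site 12 (A↔U), site 16 (A↔C), site 17 (A↔C), site 19 (C↔U), site 27 (U↔C), site 28 (U↔C), site 30 (A↔C), site 32 (C↔A), site 34 (U↔G), site 38 (C↔A).
That gives 12 mismatches out of 40 aligned sites, so the Hamming distance is 12.

12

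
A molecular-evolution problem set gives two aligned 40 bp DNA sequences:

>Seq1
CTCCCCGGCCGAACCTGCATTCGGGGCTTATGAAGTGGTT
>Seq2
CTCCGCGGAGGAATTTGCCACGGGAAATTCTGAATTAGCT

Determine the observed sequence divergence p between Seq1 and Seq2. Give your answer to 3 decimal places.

Differing sites — 5:C/G; 9:C/A; 10:C/G; 14:C/T; 15:C/T; 19:A/C; 20:T/A; 21:T/C; 22:C/G; 25:G/A; 26:G/A; 27:C/A; 30:A/C; 35:G/T; 37:G/A; 39:T/C.
There are 16 differences over 40 sites, so p = 16/40 = 0.400.

0.400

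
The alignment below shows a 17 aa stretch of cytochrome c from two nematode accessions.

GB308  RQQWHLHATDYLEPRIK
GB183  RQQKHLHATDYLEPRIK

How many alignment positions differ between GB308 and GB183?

1

Differing sites — 4:W/K.
That gives 1 mismatch out of 17 aligned sites, so the Hamming distance is 1.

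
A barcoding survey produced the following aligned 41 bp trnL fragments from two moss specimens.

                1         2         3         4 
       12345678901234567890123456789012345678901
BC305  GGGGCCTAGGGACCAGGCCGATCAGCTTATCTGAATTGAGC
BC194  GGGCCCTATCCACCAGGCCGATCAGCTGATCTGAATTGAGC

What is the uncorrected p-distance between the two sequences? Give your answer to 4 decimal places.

Mismatches occur at site 4 (G→C), site 9 (G→T), site 10 (G→C), site 11 (G→C), site 28 (T→G).
There are 5 differences over 41 sites, so p = 5/41 = 0.1220.

0.1220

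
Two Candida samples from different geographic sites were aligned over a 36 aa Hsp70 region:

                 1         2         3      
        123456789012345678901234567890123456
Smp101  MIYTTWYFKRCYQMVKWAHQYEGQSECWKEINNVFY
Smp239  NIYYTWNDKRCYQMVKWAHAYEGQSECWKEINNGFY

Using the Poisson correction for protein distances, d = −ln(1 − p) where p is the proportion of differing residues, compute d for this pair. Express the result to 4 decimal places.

Differing sites — 1:M/N; 4:T/Y; 7:Y/N; 8:F/D; 20:Q/A; 34:V/G.
p = 6/36 = 0.166667.
d = −ln(1 − 0.166667) = −ln(0.833333) = 0.1823.

0.1823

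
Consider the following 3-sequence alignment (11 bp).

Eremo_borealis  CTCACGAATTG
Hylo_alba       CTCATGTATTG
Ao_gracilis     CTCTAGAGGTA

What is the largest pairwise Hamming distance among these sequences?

Pairwise Hamming distances:
  Eremo_borealis vs Hylo_alba: 2
  Eremo_borealis vs Ao_gracilis: 5
  Hylo_alba vs Ao_gracilis: 6
The largest is 6, between Hylo_alba and Ao_gracilis.

6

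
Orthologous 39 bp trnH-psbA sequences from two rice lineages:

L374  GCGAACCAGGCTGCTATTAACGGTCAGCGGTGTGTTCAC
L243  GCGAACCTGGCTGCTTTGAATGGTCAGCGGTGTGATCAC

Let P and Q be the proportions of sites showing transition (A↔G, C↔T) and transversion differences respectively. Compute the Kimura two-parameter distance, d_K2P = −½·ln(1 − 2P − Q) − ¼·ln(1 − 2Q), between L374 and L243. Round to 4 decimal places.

0.1409

Mismatches occur at site 8 (A/T, transversion), site 16 (A/T, transversion), site 18 (T/G, transversion), site 21 (C/T, transition), site 35 (T/A, transversion).
Of the 5 differences, 1 transition and 4 transversions over 39 sites: P = 1/39 = 0.025641, Q = 4/39 = 0.102564.
d = −0.5·ln(0.846154) − 0.25·ln(0.794872) = −0.5·(-0.167054) − 0.25·(-0.229574) = 0.1409.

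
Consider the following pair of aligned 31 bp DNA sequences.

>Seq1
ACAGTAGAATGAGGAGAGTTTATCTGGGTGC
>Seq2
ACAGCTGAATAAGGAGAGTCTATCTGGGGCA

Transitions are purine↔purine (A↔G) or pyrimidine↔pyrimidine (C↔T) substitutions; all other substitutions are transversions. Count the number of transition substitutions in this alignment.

Mismatches occur at site 5 (T→C, transition), site 6 (A→T, transversion), site 11 (G→A, transition), site 20 (T→C, transition), site 29 (T→G, transversion), site 30 (G→C, transversion), site 31 (C→A, transversion).
Of the 7 differences, 3 transitions and 4 transversions, so the answer is 3.

3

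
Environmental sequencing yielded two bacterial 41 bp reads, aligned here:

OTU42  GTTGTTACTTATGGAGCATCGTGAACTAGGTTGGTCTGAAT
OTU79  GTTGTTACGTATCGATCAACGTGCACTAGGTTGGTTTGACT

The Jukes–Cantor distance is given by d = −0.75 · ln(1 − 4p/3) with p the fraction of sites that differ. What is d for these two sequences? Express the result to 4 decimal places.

Differing sites — 9:T/G; 13:G/C; 16:G/T; 19:T/A; 24:A/C; 36:C/T; 40:A/C.
p = 7/41 = 0.170732.
d = −0.75 · ln(1 − (4/3)·0.170732) = −0.75 · ln(0.772357) = −0.75 · (-0.258308) = 0.1937.

0.1937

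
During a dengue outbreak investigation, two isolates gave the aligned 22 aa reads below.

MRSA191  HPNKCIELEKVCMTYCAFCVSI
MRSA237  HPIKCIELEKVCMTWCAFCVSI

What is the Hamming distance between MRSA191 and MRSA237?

Mismatches occur at site 3 (N→I), site 15 (Y→W).
That gives 2 mismatches out of 22 aligned sites, so the Hamming distance is 2.

2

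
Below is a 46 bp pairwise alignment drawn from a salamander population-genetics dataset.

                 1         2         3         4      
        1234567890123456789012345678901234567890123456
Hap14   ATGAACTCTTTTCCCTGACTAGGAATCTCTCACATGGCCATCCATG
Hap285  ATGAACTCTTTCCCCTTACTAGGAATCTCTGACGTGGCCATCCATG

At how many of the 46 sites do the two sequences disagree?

The sequences differ at positions 12 (T/C), 17 (G/T), 31 (C/G), 34 (A/G).
That gives 4 mismatches out of 46 aligned sites, so the Hamming distance is 4.

4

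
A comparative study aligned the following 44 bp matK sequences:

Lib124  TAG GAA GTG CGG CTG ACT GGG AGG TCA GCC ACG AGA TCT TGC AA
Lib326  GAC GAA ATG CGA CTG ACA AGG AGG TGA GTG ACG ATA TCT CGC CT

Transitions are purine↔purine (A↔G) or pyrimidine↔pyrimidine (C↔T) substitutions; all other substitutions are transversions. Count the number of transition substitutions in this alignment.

5

Differing sites — 1:T/G (Tv); 3:G/C (Tv); 7:G/A (Ti); 12:G/A (Ti); 18:T/A (Tv); 19:G/A (Ti); 26:C/G (Tv); 29:C/T (Ti); 30:C/G (Tv); 35:G/T (Tv); 40:T/C (Ti); 43:A/C (Tv); 44:A/T (Tv).
Of the 13 differences, 5 transitions and 8 transversions, so the answer is 5.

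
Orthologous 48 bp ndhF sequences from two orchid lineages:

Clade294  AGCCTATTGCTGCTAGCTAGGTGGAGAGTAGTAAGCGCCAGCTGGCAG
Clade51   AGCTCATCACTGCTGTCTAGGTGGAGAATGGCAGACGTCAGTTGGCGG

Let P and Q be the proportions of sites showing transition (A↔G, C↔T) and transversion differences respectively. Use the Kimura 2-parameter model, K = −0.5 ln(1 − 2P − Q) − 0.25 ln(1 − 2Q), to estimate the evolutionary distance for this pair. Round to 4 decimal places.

0.4240

Mismatches occur at site 4 (C↔T, transition), site 5 (T↔C, transition), site 8 (T↔C, transition), site 9 (G↔A, transition), site 15 (A↔G, transition), site 16 (G↔T, transversion), site 28 (G↔A, transition), site 30 (A↔G, transition), site 32 (T↔C, transition), site 34 (A↔G, transition), site 35 (G↔A, transition), site 38 (C↔T, transition), site 42 (C↔T, transition), site 47 (A↔G, transition).
Of the 14 differences, 13 transitions and 1 transversion over 48 sites: P = 13/48 = 0.270833, Q = 1/48 = 0.020833.
d = −0.5·ln(0.437501) − 0.25·ln(0.958334) = −0.5·(-0.826676) − 0.25·(-0.042559) = 0.4240.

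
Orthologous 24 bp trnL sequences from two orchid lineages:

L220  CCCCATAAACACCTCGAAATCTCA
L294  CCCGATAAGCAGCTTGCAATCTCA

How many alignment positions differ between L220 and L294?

5

The sequences differ at positions 4 (C/G), 9 (A/G), 12 (C/G), 15 (C/T), 17 (A/C).
That gives 5 mismatches out of 24 aligned sites, so the Hamming distance is 5.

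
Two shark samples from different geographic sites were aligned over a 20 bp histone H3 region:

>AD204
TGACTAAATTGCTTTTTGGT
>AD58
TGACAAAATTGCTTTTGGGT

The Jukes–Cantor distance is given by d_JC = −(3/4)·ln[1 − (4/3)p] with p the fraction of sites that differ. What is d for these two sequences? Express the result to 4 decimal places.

0.1073

Differing sites — 5:T/A; 17:T/G.
p = 2/20 = 0.100000.
d = −0.75 · ln(1 − (4/3)·0.100000) = −0.75 · ln(0.866667) = −0.75 · (-0.143100) = 0.1073.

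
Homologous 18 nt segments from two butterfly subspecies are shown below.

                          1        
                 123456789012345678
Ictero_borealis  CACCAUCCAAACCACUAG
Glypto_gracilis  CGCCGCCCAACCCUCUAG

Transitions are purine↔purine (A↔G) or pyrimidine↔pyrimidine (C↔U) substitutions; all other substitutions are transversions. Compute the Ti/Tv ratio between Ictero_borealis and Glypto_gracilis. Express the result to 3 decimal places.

1.500

The sequences differ at positions 2 (A/G, transition), 5 (A/G, transition), 6 (U/C, transition), 11 (A/C, transversion), 14 (A/U, transversion).
Of the 5 differences, 3 transitions and 2 transversions, so Ti/Tv = 3/2 = 1.500.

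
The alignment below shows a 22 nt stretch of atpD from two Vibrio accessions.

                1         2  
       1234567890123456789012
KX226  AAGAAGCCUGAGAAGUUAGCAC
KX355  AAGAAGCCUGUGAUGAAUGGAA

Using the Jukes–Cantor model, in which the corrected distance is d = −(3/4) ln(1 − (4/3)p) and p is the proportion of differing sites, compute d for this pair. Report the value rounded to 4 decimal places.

Differing sites — 11:A/U; 14:A/U; 16:U/A; 17:U/A; 18:A/U; 20:C/G; 22:C/A.
p = 7/22 = 0.318182.
d = −0.75 · ln(1 − (4/3)·0.318182) = −0.75 · ln(0.575757) = −0.75 · (-0.552070) = 0.4141.

0.4141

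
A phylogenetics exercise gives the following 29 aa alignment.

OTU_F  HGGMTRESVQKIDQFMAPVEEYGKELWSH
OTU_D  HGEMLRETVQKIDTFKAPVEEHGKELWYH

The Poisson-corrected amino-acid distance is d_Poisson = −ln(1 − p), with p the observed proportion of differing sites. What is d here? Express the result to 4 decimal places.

Differing sites — 3:G/E; 5:T/L; 8:S/T; 14:Q/T; 16:M/K; 22:Y/H; 28:S/Y.
p = 7/29 = 0.241379.
d = −ln(1 − 0.241379) = −ln(0.758621) = 0.2763.

0.2763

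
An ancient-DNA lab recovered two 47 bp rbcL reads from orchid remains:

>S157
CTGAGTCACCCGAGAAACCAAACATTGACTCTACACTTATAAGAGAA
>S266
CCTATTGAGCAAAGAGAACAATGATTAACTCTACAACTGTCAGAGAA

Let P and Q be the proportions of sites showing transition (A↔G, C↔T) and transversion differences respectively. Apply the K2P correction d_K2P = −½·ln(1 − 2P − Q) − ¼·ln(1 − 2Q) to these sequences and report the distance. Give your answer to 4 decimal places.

0.4542

Mismatches occur at site 2 (T→C, transition), site 3 (G→T, transversion), site 5 (G→T, transversion), site 7 (C→G, transversion), site 9 (C→G, transversion), site 11 (C→A, transversion), site 12 (G→A, transition), site 16 (A→G, transition), site 18 (C→A, transversion), site 22 (A→T, transversion), site 23 (C→G, transversion), site 27 (G→A, transition), site 36 (C→A, transversion), site 37 (T→C, transition), site 39 (A→G, transition), site 41 (A→C, transversion).
Of the 16 differences, 6 transitions and 10 transversions over 47 sites: P = 6/47 = 0.127660, Q = 10/47 = 0.212766.
d = −0.5·ln(0.531914) − 0.25·ln(0.574468) = −0.5·(-0.631273) − 0.25·(-0.554311) = 0.4542.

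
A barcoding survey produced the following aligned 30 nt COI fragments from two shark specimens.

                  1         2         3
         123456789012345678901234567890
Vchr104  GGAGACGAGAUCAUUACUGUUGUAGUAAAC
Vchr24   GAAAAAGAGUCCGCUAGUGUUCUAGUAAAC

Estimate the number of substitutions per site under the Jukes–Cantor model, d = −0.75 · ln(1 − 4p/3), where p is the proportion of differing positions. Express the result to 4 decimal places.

0.3831

Mismatches occur at site 2 (G→A), site 4 (G→A), site 6 (C→A), site 10 (A→U), site 11 (U→C), site 13 (A→G), site 14 (U→C), site 17 (C→G), site 22 (G→C).
p = 9/30 = 0.300000.
d = −0.75 · ln(1 − (4/3)·0.300000) = −0.75 · ln(0.600000) = −0.75 · (-0.510826) = 0.3831.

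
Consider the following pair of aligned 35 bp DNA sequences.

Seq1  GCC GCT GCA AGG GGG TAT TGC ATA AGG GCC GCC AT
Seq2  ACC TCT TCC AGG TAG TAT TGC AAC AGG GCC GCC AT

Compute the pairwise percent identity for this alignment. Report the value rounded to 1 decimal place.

77.1%

Differing sites — 1:G/A; 4:G/T; 7:G/T; 9:A/C; 13:G/T; 14:G/A; 23:T/A; 24:A/C.
27 of the 35 sites match, so the percent identity is 27/35 × 100 = 77.1%.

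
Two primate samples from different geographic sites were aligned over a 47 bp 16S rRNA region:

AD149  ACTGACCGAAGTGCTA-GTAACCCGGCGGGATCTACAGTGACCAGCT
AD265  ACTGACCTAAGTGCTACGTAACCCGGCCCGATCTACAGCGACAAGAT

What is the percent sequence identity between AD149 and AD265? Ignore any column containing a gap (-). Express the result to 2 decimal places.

Excluding the 1 gap column leaves 46 comparable sites.
Differing sites — 8:G/T; 28:G/C; 29:G/C; 39:T/C; 43:C/A; 46:C/A.
40 of the 46 comparable sites match, so the percent identity is 40/46 × 100 = 86.96%.

86.96%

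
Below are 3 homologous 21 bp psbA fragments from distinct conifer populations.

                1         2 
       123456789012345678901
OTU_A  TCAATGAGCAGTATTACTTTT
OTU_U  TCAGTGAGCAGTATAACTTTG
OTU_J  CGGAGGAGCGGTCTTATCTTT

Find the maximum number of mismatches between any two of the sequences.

Pairwise Hamming distances:
  OTU_A vs OTU_U: 3
  OTU_A vs OTU_J: 8
  OTU_U vs OTU_J: 11
The largest is 11, between OTU_U and OTU_J.

11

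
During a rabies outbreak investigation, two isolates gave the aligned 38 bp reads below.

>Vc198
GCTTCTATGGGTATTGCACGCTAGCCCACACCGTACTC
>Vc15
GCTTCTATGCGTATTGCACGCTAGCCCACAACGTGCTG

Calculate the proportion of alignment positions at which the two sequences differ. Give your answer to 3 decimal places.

0.105

Mismatches occur at site 10 (G/C), site 31 (C/A), site 35 (A/G), site 38 (C/G).
There are 4 differences over 38 sites, so p = 4/38 = 0.105.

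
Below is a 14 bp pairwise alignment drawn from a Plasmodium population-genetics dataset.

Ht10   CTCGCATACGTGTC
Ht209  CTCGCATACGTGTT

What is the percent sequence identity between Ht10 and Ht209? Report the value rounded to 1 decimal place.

The sequences differ at position 14 (C/T).
13 of the 14 sites match, so the percent identity is 13/14 × 100 = 92.9%.

92.9%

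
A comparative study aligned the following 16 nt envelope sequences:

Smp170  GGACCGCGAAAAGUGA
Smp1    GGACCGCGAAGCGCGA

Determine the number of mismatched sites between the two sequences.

3

Mismatches occur at site 11 (A/G), site 12 (A/C), site 14 (U/C).
That gives 3 mismatches out of 16 aligned sites, so the Hamming distance is 3.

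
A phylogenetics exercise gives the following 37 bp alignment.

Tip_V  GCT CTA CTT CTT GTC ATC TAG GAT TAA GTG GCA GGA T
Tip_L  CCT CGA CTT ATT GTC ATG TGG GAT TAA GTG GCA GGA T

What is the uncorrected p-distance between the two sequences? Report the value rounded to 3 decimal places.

0.135

Mismatches occur at site 1 (G→C), site 5 (T→G), site 10 (C→A), site 18 (C→G), site 20 (A→G).
There are 5 differences over 37 sites, so p = 5/37 = 0.135.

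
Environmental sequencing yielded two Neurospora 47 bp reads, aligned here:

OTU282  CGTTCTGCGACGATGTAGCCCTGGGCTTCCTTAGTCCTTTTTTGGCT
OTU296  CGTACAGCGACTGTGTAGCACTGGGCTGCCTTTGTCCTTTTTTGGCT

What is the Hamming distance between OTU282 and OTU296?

7

Differing sites — 4:T/A; 6:T/A; 12:G/T; 13:A/G; 20:C/A; 28:T/G; 33:A/T.
That gives 7 mismatches out of 47 aligned sites, so the Hamming distance is 7.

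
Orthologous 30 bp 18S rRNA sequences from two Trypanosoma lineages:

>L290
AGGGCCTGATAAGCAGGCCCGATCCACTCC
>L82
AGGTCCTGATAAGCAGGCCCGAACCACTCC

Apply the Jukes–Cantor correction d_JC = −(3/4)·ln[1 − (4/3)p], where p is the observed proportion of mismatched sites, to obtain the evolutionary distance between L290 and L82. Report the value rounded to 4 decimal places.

Mismatches occur at site 4 (G↔T), site 23 (T↔A).
p = 2/30 = 0.066667.
d = −0.75 · ln(1 − (4/3)·0.066667) = −0.75 · ln(0.911111) = −0.75 · (-0.093091) = 0.0698.

0.0698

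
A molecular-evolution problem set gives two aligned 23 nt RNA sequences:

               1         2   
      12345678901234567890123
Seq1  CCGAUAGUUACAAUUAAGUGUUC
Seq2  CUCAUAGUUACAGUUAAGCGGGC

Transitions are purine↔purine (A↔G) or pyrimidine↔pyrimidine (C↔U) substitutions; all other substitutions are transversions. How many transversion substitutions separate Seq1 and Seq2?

Differing sites — 2:C/U (Ti); 3:G/C (Tv); 13:A/G (Ti); 19:U/C (Ti); 21:U/G (Tv); 22:U/G (Tv).
Of the 6 differences, 3 transitions and 3 transversions, so the answer is 3.

3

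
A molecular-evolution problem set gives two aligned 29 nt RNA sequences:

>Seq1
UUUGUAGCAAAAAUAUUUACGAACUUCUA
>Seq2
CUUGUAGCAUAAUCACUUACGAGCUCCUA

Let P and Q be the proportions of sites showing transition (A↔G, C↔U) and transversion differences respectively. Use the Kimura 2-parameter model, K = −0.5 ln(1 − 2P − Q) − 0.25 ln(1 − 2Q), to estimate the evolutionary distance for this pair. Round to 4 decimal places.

Mismatches occur at site 1 (U/C, transition), site 10 (A/U, transversion), site 13 (A/U, transversion), site 14 (U/C, transition), site 16 (U/C, transition), site 23 (A/G, transition), site 26 (U/C, transition).
Of the 7 differences, 5 transitions and 2 transversions over 29 sites: P = 5/29 = 0.172414, Q = 2/29 = 0.068966.
d = −0.5·ln(0.586206) − 0.25·ln(0.862068) = −0.5·(-0.534084) − 0.25·(-0.148421) = 0.3041.

0.3041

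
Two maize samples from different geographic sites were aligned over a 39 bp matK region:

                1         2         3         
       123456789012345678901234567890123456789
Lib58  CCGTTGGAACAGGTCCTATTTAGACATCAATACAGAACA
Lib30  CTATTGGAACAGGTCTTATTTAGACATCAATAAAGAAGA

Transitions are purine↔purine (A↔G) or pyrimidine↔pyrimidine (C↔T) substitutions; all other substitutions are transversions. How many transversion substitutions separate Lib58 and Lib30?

2

The sequences differ at positions 2 (C/T, transition), 3 (G/A, transition), 16 (C/T, transition), 33 (C/A, transversion), 38 (C/G, transversion).
Of the 5 differences, 3 transitions and 2 transversions, so the answer is 2.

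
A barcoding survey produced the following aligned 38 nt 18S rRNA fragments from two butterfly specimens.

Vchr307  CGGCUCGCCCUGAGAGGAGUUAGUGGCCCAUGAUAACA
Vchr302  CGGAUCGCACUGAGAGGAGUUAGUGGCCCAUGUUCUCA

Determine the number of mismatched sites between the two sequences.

Differing sites — 4:C/A; 9:C/A; 33:A/U; 35:A/C; 36:A/U.
That gives 5 mismatches out of 38 aligned sites, so the Hamming distance is 5.

5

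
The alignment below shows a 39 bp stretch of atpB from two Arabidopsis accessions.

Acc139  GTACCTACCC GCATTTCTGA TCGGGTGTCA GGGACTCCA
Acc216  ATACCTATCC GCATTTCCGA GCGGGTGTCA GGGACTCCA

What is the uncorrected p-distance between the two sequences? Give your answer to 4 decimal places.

0.1026

Differing sites — 1:G/A; 8:C/T; 18:T/C; 21:T/G.
There are 4 differences over 39 sites, so p = 4/39 = 0.1026.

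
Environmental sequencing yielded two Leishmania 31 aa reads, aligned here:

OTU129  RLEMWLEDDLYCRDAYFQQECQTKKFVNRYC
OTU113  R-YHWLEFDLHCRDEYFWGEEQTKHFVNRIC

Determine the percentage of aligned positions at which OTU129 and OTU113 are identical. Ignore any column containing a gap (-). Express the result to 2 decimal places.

Excluding the 1 gap column leaves 30 comparable sites.
Mismatches occur at site 3 (E/Y), site 4 (M/H), site 8 (D/F), site 11 (Y/H), site 15 (A/E), site 18 (Q/W), site 19 (Q/G), site 21 (C/E), site 25 (K/H), site 30 (Y/I).
20 of the 30 comparable sites match, so the percent identity is 20/30 × 100 = 66.67%.

66.67%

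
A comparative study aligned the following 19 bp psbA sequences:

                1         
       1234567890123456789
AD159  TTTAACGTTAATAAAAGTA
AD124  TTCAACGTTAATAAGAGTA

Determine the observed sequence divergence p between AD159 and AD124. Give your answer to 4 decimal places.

Mismatches occur at site 3 (T↔C), site 15 (A↔G).
There are 2 differences over 19 sites, so p = 2/19 = 0.1053.

0.1053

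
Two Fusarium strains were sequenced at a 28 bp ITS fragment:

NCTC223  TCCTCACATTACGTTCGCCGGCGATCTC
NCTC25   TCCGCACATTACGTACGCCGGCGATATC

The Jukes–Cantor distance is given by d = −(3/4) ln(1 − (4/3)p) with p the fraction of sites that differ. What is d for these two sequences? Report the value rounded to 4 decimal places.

0.1156

The sequences differ at positions 4 (T/G), 15 (T/A), 26 (C/A).
p = 3/28 = 0.107143.
d = −0.75 · ln(1 − (4/3)·0.107143) = −0.75 · ln(0.857143) = −0.75 · (-0.154151) = 0.1156.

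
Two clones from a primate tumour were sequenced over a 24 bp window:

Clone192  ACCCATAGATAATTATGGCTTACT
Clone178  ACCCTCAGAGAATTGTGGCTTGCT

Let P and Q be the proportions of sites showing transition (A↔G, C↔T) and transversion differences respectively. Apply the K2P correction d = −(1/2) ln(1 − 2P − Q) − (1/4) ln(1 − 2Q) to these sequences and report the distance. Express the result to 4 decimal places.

Differing sites — 5:A/T (Tv); 6:T/C (Ti); 10:T/G (Tv); 15:A/G (Ti); 22:A/G (Ti).
Of the 5 differences, 3 transitions and 2 transversions over 24 sites: P = 3/24 = 0.125000, Q = 2/24 = 0.083333.
d = −0.5·ln(0.666667) − 0.25·ln(0.833334) = −0.5·(-0.405465) − 0.25·(-0.182321) = 0.2483.

0.2483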